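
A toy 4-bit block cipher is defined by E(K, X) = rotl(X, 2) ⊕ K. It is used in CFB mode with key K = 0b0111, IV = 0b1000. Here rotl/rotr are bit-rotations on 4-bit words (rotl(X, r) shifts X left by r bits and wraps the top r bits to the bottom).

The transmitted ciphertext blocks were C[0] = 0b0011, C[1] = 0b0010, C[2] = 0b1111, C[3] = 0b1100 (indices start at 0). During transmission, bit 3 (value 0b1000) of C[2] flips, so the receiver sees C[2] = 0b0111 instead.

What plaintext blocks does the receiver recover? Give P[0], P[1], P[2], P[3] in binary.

CFB decryption: P_i = C_i ⊕ E(K, C_{i−1}), with C_{−1} = IV.
Only C[2] changed, to 0b0111. In CFB, a change in C_i flips the same bit in P_i and garbles P_{i+1}. Decrypting the received ciphertext:
P[0]: E(K, 0b1000) = 0b0101; 0b0011 ⊕ 0b0101 = 0b0110.
P[1]: E(K, 0b0011) = 0b1011; 0b0010 ⊕ 0b1011 = 0b1001.
P[2]: E(K, 0b0010) = 0b1111; 0b0111 ⊕ 0b1111 = 0b1000.
P[3]: E(K, 0b0111) = 0b1010; 0b1100 ⊕ 0b1010 = 0b0110.
Blocks that differ from the original plaintext: P[2], P[3].

P[0] = 0b0110, P[1] = 0b1001, P[2] = 0b1000, P[3] = 0b0110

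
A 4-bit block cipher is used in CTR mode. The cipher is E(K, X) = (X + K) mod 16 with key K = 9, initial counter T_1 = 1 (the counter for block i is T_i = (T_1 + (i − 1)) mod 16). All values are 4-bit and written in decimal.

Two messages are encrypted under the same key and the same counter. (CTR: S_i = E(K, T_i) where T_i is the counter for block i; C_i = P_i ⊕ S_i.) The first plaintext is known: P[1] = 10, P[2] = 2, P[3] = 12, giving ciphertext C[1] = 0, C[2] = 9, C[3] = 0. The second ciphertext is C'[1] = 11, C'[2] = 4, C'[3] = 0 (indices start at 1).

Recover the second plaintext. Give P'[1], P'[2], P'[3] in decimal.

P'[1] = 1, P'[2] = 15, P'[3] = 12

In CTR with a reused counter, both messages share the same keystream S_i, so C_i ⊕ C'_i = P_i ⊕ P'_i and thus P'_i = P_i ⊕ C_i ⊕ C'_i.
P'[1]: 10 ⊕ 0 ⊕ 11 = 1.
P'[2]: 2 ⊕ 9 ⊕ 4 = 15.
P'[3]: 12 ⊕ 0 ⊕ 0 = 12.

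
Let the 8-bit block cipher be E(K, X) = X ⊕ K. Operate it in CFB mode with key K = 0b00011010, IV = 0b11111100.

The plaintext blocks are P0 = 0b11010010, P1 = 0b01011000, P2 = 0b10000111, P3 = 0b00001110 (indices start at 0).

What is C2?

C2 = 0b11101011

CFB encryption: C_i = P_i ⊕ E(K, C_{i−1}), with C_{−1} = IV.
C0: E(K, 0b11111100) = 0b11100110; 0b11010010 ⊕ 0b11100110 = 0b00110100.
C1: E(K, 0b00110100) = 0b00101110; 0b01011000 ⊕ 0b00101110 = 0b01110110.
C2: E(K, 0b01110110) = 0b01101100; 0b10000111 ⊕ 0b01101100 = 0b11101011.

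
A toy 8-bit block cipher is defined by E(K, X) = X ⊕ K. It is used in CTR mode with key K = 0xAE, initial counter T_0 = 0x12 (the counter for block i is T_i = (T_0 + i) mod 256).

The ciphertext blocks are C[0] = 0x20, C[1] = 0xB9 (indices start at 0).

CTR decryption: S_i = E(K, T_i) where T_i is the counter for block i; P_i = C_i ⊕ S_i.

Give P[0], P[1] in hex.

P[0] = 0x9C, P[1] = 0x04

P[0]: T = 0x12, S = E(K, T) = 0xBC; 0x20 ⊕ 0xBC = 0x9C.
P[1]: T = 0x13, S = E(K, T) = 0xBD; 0xB9 ⊕ 0xBD = 0x04.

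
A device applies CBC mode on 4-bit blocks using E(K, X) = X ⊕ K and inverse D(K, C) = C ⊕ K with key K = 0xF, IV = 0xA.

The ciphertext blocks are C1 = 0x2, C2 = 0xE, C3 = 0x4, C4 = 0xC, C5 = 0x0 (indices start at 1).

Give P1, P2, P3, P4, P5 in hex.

CBC decryption: P_i = D(K, C_i) ⊕ C_{i−1}, with C_{0} = IV.
P1: D(K, 0x2) = 0xD; 0xD ⊕ 0xA = 0x7.
P2: D(K, 0xE) = 0x1; 0x1 ⊕ 0x2 = 0x3.
P3: D(K, 0x4) = 0xB; 0xB ⊕ 0xE = 0x5.
P4: D(K, 0xC) = 0x3; 0x3 ⊕ 0x4 = 0x7.
P5: D(K, 0x0) = 0xF; 0xF ⊕ 0xC = 0x3.

P1 = 0x7, P2 = 0x3, P3 = 0x5, P4 = 0x7, P5 = 0x3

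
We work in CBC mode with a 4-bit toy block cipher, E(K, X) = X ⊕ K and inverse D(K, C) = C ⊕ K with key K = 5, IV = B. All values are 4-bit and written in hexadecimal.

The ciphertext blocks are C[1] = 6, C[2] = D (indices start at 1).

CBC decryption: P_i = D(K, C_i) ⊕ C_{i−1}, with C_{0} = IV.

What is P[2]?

P[2]: D(K, D) = 8; 8 ⊕ 6 = E.

P[2] = E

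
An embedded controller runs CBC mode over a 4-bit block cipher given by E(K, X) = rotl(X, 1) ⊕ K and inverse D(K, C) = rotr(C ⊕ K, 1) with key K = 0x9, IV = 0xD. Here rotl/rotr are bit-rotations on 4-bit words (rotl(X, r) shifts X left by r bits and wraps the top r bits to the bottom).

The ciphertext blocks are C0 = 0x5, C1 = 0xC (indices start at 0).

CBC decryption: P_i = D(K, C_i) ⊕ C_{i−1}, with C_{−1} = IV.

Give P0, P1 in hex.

P0: D(K, 0x5) = 0x6; 0x6 ⊕ 0xD = 0xB.
P1: D(K, 0xC) = 0xA; 0xA ⊕ 0x5 = 0xF.

P0 = 0xB, P1 = 0xF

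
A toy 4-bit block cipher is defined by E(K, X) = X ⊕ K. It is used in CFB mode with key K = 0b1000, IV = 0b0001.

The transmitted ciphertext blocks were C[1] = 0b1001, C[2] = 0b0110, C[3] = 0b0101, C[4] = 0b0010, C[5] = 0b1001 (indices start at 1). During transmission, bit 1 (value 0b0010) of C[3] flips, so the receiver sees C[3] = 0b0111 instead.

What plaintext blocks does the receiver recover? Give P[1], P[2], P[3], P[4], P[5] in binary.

P[1] = 0b0000, P[2] = 0b0111, P[3] = 0b1001, P[4] = 0b1101, P[5] = 0b0011

CFB decryption: P_i = C_i ⊕ E(K, C_{i−1}), with C_{0} = IV.
Only C[3] changed, to 0b0111. In CFB, a change in C_i flips the same bit in P_i and garbles P_{i+1}. Decrypting the received ciphertext:
P[1]: E(K, 0b0001) = 0b1001; 0b1001 ⊕ 0b1001 = 0b0000.
P[2]: E(K, 0b1001) = 0b0001; 0b0110 ⊕ 0b0001 = 0b0111.
P[3]: E(K, 0b0110) = 0b1110; 0b0111 ⊕ 0b1110 = 0b1001.
P[4]: E(K, 0b0111) = 0b1111; 0b0010 ⊕ 0b1111 = 0b1101.
P[5]: E(K, 0b0010) = 0b1010; 0b1001 ⊕ 0b1010 = 0b0011.
Blocks that differ from the original plaintext: P[3], P[4].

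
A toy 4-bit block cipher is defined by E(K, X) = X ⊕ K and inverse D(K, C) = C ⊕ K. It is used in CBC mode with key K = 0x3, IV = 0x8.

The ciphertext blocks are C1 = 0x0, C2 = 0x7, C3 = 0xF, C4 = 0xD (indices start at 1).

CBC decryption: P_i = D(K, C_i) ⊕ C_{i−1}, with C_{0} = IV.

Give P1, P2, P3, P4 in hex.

P1 = 0xB, P2 = 0x4, P3 = 0xB, P4 = 0x1

P1: D(K, 0x0) = 0x3; 0x3 ⊕ 0x8 = 0xB.
P2: D(K, 0x7) = 0x4; 0x4 ⊕ 0x0 = 0x4.
P3: D(K, 0xF) = 0xC; 0xC ⊕ 0x7 = 0xB.
P4: D(K, 0xD) = 0xE; 0xE ⊕ 0xF = 0x1.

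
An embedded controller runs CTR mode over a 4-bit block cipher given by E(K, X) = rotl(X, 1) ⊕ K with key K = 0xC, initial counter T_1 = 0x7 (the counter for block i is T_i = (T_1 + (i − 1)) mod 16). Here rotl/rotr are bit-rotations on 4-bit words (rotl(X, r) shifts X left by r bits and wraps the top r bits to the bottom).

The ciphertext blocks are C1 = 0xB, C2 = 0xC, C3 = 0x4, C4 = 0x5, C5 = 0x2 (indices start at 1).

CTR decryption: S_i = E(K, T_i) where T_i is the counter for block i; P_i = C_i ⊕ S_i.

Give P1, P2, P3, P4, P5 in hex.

P1: T = 0x7, S = E(K, T) = 0x2; 0xB ⊕ 0x2 = 0x9.
P2: T = 0x8, S = E(K, T) = 0xD; 0xC ⊕ 0xD = 0x1.
P3: T = 0x9, S = E(K, T) = 0xF; 0x4 ⊕ 0xF = 0xB.
P4: T = 0xA, S = E(K, T) = 0x9; 0x5 ⊕ 0x9 = 0xC.
P5: T = 0xB, S = E(K, T) = 0xB; 0x2 ⊕ 0xB = 0x9.

P1 = 0x9, P2 = 0x1, P3 = 0xB, P4 = 0xC, P5 = 0x9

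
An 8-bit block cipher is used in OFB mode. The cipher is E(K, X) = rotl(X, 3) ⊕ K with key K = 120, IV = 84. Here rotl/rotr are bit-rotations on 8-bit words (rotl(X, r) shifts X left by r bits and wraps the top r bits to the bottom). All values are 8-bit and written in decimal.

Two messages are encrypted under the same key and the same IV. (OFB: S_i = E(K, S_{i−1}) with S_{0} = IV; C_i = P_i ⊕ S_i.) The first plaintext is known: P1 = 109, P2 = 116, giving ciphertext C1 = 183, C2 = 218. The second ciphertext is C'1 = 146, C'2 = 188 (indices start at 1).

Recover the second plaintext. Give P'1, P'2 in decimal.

P'1 = 72, P'2 = 18

In OFB with a reused IV, both messages share the same keystream S_i, so C_i ⊕ C'_i = P_i ⊕ P'_i and thus P'_i = P_i ⊕ C_i ⊕ C'_i.
P'1: 109 ⊕ 183 ⊕ 146 = 72.
P'2: 116 ⊕ 218 ⊕ 188 = 18.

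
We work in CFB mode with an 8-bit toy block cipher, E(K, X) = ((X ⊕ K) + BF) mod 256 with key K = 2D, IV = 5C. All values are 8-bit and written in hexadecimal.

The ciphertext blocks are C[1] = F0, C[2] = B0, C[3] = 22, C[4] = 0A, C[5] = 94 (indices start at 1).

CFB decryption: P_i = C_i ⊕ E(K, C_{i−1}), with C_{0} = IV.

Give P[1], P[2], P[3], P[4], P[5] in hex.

P[1] = C0, P[2] = 2C, P[3] = 7E, P[4] = C4, P[5] = 72

P[1]: E(K, 5C) = 30; F0 ⊕ 30 = C0.
P[2]: E(K, F0) = 9C; B0 ⊕ 9C = 2C.
P[3]: E(K, B0) = 5C; 22 ⊕ 5C = 7E.
P[4]: E(K, 22) = CE; 0A ⊕ CE = C4.
P[5]: E(K, 0A) = E6; 94 ⊕ E6 = 72.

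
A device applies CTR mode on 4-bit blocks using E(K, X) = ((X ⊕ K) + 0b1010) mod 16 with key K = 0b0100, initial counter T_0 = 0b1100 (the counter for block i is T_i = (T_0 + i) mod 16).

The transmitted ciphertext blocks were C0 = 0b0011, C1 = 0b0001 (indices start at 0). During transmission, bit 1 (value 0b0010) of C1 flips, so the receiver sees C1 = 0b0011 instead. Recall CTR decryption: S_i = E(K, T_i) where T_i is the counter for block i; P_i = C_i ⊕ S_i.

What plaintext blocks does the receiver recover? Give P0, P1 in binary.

Only C1 changed, to 0b0011. In CTR, a change in C_i flips the same bit in P_i only; the keystream is unaffected. Decrypting the received ciphertext:
P0: T = 0b1100, S = E(K, T) = 0b0010; 0b0011 ⊕ 0b0010 = 0b0001.
P1: T = 0b1101, S = E(K, T) = 0b0011; 0b0011 ⊕ 0b0011 = 0b0000.
Blocks that differ from the original plaintext: P1.

P0 = 0b0001, P1 = 0b0000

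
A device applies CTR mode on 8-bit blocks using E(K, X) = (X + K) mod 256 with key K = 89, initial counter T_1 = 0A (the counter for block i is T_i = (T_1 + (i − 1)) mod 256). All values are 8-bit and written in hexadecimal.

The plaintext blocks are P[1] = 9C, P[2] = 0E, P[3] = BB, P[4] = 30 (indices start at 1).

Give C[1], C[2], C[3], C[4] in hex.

C[1] = 0F, C[2] = 9A, C[3] = 2E, C[4] = A6

CTR encryption: S_i = E(K, T_i) where T_i is the counter for block i; C_i = P_i ⊕ S_i.
C[1]: T = 0A, S = E(K, T) = 93; 9C ⊕ 93 = 0F.
C[2]: T = 0B, S = E(K, T) = 94; 0E ⊕ 94 = 9A.
C[3]: T = 0C, S = E(K, T) = 95; BB ⊕ 95 = 2E.
C[4]: T = 0D, S = E(K, T) = 96; 30 ⊕ 96 = A6.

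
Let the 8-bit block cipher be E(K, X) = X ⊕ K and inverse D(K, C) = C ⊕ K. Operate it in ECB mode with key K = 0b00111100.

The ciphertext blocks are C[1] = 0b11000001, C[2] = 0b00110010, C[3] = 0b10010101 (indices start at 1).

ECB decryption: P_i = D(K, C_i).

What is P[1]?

P[1]: D(K, 0b11000001) = 0b11111101.

P[1] = 0b11111101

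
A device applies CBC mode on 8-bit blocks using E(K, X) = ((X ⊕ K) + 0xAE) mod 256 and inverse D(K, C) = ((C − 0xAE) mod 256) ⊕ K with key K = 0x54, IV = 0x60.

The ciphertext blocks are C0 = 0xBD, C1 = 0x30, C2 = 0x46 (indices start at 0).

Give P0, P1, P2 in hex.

CBC decryption: P_i = D(K, C_i) ⊕ C_{i−1}, with C_{−1} = IV.
P0: D(K, 0xBD) = 0x5B; 0x5B ⊕ 0x60 = 0x3B.
P1: D(K, 0x30) = 0xD6; 0xD6 ⊕ 0xBD = 0x6B.
P2: D(K, 0x46) = 0xCC; 0xCC ⊕ 0x30 = 0xFC.

P0 = 0x3B, P1 = 0x6B, P2 = 0xFC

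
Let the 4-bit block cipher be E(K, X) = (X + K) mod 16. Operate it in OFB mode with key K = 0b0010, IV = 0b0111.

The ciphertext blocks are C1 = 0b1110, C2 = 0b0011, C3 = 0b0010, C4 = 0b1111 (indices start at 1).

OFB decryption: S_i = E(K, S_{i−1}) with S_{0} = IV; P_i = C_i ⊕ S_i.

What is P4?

P1: S = E(K, 0b0111) = 0b1001; 0b1110 ⊕ 0b1001 = 0b0111.
P2: S = E(K, 0b1001) = 0b1011; 0b0011 ⊕ 0b1011 = 0b1000.
P3: S = E(K, 0b1011) = 0b1101; 0b0010 ⊕ 0b1101 = 0b1111.
P4: S = E(K, 0b1101) = 0b1111; 0b1111 ⊕ 0b1111 = 0b0000.

P4 = 0b0000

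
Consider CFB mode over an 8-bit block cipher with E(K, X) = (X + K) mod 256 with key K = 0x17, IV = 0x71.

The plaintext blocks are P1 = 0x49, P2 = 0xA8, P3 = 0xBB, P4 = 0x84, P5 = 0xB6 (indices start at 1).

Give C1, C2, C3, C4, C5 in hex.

CFB encryption: C_i = P_i ⊕ E(K, C_{i−1}), with C_{0} = IV.
C1: E(K, 0x71) = 0x88; 0x49 ⊕ 0x88 = 0xC1.
C2: E(K, 0xC1) = 0xD8; 0xA8 ⊕ 0xD8 = 0x70.
C3: E(K, 0x70) = 0x87; 0xBB ⊕ 0x87 = 0x3C.
C4: E(K, 0x3C) = 0x53; 0x84 ⊕ 0x53 = 0xD7.
C5: E(K, 0xD7) = 0xEE; 0xB6 ⊕ 0xEE = 0x58.

C1 = 0xC1, C2 = 0x70, C3 = 0x3C, C4 = 0xD7, C5 = 0x58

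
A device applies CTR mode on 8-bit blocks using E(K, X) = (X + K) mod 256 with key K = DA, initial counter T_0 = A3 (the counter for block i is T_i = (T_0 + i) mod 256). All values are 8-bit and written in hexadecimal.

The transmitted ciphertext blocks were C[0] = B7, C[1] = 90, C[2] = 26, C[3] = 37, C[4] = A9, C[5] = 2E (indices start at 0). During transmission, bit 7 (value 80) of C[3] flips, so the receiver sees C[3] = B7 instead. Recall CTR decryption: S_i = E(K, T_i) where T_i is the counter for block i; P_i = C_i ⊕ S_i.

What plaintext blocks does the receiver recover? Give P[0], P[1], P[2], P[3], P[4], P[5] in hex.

Only C[3] changed, to B7. In CTR, a change in C_i flips the same bit in P_i only; the keystream is unaffected. Decrypting the received ciphertext:
P[0]: T = A3, S = E(K, T) = 7D; B7 ⊕ 7D = CA.
P[1]: T = A4, S = E(K, T) = 7E; 90 ⊕ 7E = EE.
P[2]: T = A5, S = E(K, T) = 7F; 26 ⊕ 7F = 59.
P[3]: T = A6, S = E(K, T) = 80; B7 ⊕ 80 = 37.
P[4]: T = A7, S = E(K, T) = 81; A9 ⊕ 81 = 28.
P[5]: T = A8, S = E(K, T) = 82; 2E ⊕ 82 = AC.
Blocks that differ from the original plaintext: P[3].

P[0] = CA, P[1] = EE, P[2] = 59, P[3] = 37, P[4] = 28, P[5] = AC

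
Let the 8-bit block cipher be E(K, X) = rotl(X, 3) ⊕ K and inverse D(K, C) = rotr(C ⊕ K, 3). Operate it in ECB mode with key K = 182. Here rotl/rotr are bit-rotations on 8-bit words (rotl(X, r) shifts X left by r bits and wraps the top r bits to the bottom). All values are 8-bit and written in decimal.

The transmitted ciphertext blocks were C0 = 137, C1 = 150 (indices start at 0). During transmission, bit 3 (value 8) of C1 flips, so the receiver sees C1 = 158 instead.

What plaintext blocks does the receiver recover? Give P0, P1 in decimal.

ECB decryption: P_i = D(K, C_i).
Only C1 changed, to 158. In ECB, a change in C_i affects only P_i. Decrypting the received ciphertext:
P0: D(K, 137) = 231.
P1: D(K, 158) = 5.
Blocks that differ from the original plaintext: P1.

P0 = 231, P1 = 5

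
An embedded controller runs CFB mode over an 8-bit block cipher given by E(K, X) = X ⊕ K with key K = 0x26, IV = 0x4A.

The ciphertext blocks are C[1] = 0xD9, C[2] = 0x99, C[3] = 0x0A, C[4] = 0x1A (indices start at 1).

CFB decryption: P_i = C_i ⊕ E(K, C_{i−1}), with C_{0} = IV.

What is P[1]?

P[1] = 0xB5

P[1]: E(K, 0x4A) = 0x6C; 0xD9 ⊕ 0x6C = 0xB5.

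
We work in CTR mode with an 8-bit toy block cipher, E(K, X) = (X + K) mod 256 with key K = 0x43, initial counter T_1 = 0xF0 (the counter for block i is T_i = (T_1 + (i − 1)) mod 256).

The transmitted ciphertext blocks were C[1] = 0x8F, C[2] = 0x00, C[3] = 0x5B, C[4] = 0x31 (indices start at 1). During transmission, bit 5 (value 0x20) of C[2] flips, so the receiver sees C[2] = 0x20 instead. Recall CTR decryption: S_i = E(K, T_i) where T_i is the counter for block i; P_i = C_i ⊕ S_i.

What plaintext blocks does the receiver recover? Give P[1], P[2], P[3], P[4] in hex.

Only C[2] changed, to 0x20. In CTR, a change in C_i flips the same bit in P_i only; the keystream is unaffected. Decrypting the received ciphertext:
P[1]: T = 0xF0, S = E(K, T) = 0x33; 0x8F ⊕ 0x33 = 0xBC.
P[2]: T = 0xF1, S = E(K, T) = 0x34; 0x20 ⊕ 0x34 = 0x14.
P[3]: T = 0xF2, S = E(K, T) = 0x35; 0x5B ⊕ 0x35 = 0x6E.
P[4]: T = 0xF3, S = E(K, T) = 0x36; 0x31 ⊕ 0x36 = 0x07.
Blocks that differ from the original plaintext: P[2].

P[1] = 0xBC, P[2] = 0x14, P[3] = 0x6E, P[4] = 0x07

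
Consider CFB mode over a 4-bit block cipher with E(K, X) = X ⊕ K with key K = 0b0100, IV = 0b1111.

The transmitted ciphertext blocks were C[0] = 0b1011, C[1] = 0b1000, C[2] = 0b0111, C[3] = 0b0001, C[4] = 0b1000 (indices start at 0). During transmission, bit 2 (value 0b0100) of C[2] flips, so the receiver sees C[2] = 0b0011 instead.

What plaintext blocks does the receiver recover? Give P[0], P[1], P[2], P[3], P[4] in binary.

CFB decryption: P_i = C_i ⊕ E(K, C_{i−1}), with C_{−1} = IV.
Only C[2] changed, to 0b0011. In CFB, a change in C_i flips the same bit in P_i and garbles P_{i+1}. Decrypting the received ciphertext:
P[0]: E(K, 0b1111) = 0b1011; 0b1011 ⊕ 0b1011 = 0b0000.
P[1]: E(K, 0b1011) = 0b1111; 0b1000 ⊕ 0b1111 = 0b0111.
P[2]: E(K, 0b1000) = 0b1100; 0b0011 ⊕ 0b1100 = 0b1111.
P[3]: E(K, 0b0011) = 0b0111; 0b0001 ⊕ 0b0111 = 0b0110.
P[4]: E(K, 0b0001) = 0b0101; 0b1000 ⊕ 0b0101 = 0b1101.
Blocks that differ from the original plaintext: P[2], P[3].

P[0] = 0b0000, P[1] = 0b0111, P[2] = 0b1111, P[3] = 0b0110, P[4] = 0b1101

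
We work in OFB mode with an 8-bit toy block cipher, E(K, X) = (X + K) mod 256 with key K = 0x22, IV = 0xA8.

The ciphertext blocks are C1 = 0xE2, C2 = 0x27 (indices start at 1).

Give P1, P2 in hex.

OFB decryption: S_i = E(K, S_{i−1}) with S_{0} = IV; P_i = C_i ⊕ S_i.
P1: S = E(K, 0xA8) = 0xCA; 0xE2 ⊕ 0xCA = 0x28.
P2: S = E(K, 0xCA) = 0xEC; 0x27 ⊕ 0xEC = 0xCB.

P1 = 0x28, P2 = 0xCB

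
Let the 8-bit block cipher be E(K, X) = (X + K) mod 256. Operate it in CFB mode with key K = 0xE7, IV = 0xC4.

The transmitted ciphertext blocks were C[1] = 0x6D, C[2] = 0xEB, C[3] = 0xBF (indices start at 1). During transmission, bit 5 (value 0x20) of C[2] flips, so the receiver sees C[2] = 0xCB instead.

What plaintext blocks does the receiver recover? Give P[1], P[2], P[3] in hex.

CFB decryption: P_i = C_i ⊕ E(K, C_{i−1}), with C_{0} = IV.
Only C[2] changed, to 0xCB. In CFB, a change in C_i flips the same bit in P_i and garbles P_{i+1}. Decrypting the received ciphertext:
P[1]: E(K, 0xC4) = 0xAB; 0x6D ⊕ 0xAB = 0xC6.
P[2]: E(K, 0x6D) = 0x54; 0xCB ⊕ 0x54 = 0x9F.
P[3]: E(K, 0xCB) = 0xB2; 0xBF ⊕ 0xB2 = 0x0D.
Blocks that differ from the original plaintext: P[2], P[3].

P[1] = 0xC6, P[2] = 0x9F, P[3] = 0x0D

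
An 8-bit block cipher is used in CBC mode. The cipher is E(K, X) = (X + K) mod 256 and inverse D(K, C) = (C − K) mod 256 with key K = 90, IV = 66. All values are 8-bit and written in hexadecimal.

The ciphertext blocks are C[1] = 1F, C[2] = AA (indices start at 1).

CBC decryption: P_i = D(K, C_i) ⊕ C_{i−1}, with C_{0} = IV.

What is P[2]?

P[2] = 05

P[2]: D(K, AA) = 1A; 1A ⊕ 1F = 05.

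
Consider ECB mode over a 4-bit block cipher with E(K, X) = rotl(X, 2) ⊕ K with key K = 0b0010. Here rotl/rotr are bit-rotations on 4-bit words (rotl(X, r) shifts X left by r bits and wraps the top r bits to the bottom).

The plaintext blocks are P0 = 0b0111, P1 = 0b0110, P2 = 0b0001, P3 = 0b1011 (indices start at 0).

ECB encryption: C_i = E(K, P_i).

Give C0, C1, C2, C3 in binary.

C0 = 0b1111, C1 = 0b1011, C2 = 0b0110, C3 = 0b1100

C0: E(K, 0b0111) = 0b1111.
C1: E(K, 0b0110) = 0b1011.
C2: E(K, 0b0001) = 0b0110.
C3: E(K, 0b1011) = 0b1100.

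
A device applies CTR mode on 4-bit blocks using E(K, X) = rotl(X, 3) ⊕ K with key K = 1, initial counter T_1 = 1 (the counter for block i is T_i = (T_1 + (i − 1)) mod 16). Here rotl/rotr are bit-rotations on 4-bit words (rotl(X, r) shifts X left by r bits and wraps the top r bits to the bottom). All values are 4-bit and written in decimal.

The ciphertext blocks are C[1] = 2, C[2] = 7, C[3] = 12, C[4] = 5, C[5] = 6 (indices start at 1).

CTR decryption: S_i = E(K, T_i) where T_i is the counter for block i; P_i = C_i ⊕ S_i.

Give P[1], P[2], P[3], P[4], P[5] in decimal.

P[1]: T = 1, S = E(K, T) = 9; 2 ⊕ 9 = 11.
P[2]: T = 2, S = E(K, T) = 0; 7 ⊕ 0 = 7.
P[3]: T = 3, S = E(K, T) = 8; 12 ⊕ 8 = 4.
P[4]: T = 4, S = E(K, T) = 3; 5 ⊕ 3 = 6.
P[5]: T = 5, S = E(K, T) = 11; 6 ⊕ 11 = 13.

P[1] = 11, P[2] = 7, P[3] = 4, P[4] = 6, P[5] = 13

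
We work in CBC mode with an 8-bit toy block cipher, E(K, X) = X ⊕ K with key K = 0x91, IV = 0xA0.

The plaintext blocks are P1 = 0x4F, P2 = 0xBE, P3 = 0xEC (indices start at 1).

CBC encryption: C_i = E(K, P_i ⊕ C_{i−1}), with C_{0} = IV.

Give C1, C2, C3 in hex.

C1: P1 ⊕ 0xA0 = 0xEF; E(K, 0xEF) = 0x7E.
C2: P2 ⊕ 0x7E = 0xC0; E(K, 0xC0) = 0x51.
C3: P3 ⊕ 0x51 = 0xBD; E(K, 0xBD) = 0x2C.

C1 = 0x7E, C2 = 0x51, C3 = 0x2C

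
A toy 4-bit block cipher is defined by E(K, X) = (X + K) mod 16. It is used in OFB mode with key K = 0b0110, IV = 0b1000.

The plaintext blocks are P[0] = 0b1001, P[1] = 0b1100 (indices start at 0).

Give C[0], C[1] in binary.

C[0] = 0b0111, C[1] = 0b1000

OFB encryption: S_i = E(K, S_{i−1}) with S_{−1} = IV; C_i = P_i ⊕ S_i.
C[0]: S = E(K, 0b1000) = 0b1110; 0b1001 ⊕ 0b1110 = 0b0111.
C[1]: S = E(K, 0b1110) = 0b0100; 0b1100 ⊕ 0b0100 = 0b1000.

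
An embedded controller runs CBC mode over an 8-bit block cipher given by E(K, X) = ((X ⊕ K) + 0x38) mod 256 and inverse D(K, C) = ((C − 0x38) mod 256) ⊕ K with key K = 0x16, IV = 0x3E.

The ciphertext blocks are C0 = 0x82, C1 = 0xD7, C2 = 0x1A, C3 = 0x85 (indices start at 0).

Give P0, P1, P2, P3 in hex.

CBC decryption: P_i = D(K, C_i) ⊕ C_{i−1}, with C_{−1} = IV.
P0: D(K, 0x82) = 0x5C; 0x5C ⊕ 0x3E = 0x62.
P1: D(K, 0xD7) = 0x89; 0x89 ⊕ 0x82 = 0x0B.
P2: D(K, 0x1A) = 0xF4; 0xF4 ⊕ 0xD7 = 0x23.
P3: D(K, 0x85) = 0x5B; 0x5B ⊕ 0x1A = 0x41.

P0 = 0x62, P1 = 0x0B, P2 = 0x23, P3 = 0x41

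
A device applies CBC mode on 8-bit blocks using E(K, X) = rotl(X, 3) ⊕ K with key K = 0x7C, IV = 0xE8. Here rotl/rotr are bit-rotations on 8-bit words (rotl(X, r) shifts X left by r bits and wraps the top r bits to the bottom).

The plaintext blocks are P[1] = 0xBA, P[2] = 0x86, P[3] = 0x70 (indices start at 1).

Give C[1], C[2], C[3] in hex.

C[1] = 0xEE, C[2] = 0x3F, C[3] = 0x06

CBC encryption: C_i = E(K, P_i ⊕ C_{i−1}), with C_{0} = IV.
C[1]: P[1] ⊕ 0xE8 = 0x52; E(K, 0x52) = 0xEE.
C[2]: P[2] ⊕ 0xEE = 0x68; E(K, 0x68) = 0x3F.
C[3]: P[3] ⊕ 0x3F = 0x4F; E(K, 0x4F) = 0x06.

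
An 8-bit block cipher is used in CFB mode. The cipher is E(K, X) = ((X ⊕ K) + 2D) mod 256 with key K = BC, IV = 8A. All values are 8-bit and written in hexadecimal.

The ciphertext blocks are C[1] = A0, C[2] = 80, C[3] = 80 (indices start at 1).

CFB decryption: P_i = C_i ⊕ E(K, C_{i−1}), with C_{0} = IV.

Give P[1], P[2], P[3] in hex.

P[1]: E(K, 8A) = 63; A0 ⊕ 63 = C3.
P[2]: E(K, A0) = 49; 80 ⊕ 49 = C9.
P[3]: E(K, 80) = 69; 80 ⊕ 69 = E9.

P[1] = C3, P[2] = C9, P[3] = E9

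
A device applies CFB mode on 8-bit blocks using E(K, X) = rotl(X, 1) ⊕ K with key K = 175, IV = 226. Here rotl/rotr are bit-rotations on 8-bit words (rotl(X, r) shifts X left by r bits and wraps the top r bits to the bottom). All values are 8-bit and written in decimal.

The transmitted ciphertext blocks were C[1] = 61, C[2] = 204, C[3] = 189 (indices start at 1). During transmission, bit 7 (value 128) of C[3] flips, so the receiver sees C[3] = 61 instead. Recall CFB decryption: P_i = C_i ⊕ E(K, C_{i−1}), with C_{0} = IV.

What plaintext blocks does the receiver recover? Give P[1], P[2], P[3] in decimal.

Only C[3] changed, to 61. In CFB, a change in C_i flips the same bit in P_i and garbles P_{i+1}. Decrypting the received ciphertext:
P[1]: E(K, 226) = 106; 61 ⊕ 106 = 87.
P[2]: E(K, 61) = 213; 204 ⊕ 213 = 25.
P[3]: E(K, 204) = 54; 61 ⊕ 54 = 11.
Blocks that differ from the original plaintext: P[3].

P[1] = 87, P[2] = 25, P[3] = 11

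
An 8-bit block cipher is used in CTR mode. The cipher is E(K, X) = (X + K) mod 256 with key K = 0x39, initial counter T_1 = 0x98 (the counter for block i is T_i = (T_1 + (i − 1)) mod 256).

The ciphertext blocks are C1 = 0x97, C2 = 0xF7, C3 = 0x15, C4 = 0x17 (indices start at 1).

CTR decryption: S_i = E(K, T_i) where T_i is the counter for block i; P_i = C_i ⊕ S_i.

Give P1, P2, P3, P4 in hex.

P1: T = 0x98, S = E(K, T) = 0xD1; 0x97 ⊕ 0xD1 = 0x46.
P2: T = 0x99, S = E(K, T) = 0xD2; 0xF7 ⊕ 0xD2 = 0x25.
P3: T = 0x9A, S = E(K, T) = 0xD3; 0x15 ⊕ 0xD3 = 0xC6.
P4: T = 0x9B, S = E(K, T) = 0xD4; 0x17 ⊕ 0xD4 = 0xC3.

P1 = 0x46, P2 = 0x25, P3 = 0xC6, P4 = 0xC3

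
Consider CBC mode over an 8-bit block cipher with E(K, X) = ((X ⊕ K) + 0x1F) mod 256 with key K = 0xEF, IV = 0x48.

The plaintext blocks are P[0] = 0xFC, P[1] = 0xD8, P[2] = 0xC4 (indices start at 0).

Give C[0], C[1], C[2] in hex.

C[0] = 0x7A, C[1] = 0x6C, C[2] = 0x66

CBC encryption: C_i = E(K, P_i ⊕ C_{i−1}), with C_{−1} = IV.
C[0]: P[0] ⊕ 0x48 = 0xB4; E(K, 0xB4) = 0x7A.
C[1]: P[1] ⊕ 0x7A = 0xA2; E(K, 0xA2) = 0x6C.
C[2]: P[2] ⊕ 0x6C = 0xA8; E(K, 0xA8) = 0x66.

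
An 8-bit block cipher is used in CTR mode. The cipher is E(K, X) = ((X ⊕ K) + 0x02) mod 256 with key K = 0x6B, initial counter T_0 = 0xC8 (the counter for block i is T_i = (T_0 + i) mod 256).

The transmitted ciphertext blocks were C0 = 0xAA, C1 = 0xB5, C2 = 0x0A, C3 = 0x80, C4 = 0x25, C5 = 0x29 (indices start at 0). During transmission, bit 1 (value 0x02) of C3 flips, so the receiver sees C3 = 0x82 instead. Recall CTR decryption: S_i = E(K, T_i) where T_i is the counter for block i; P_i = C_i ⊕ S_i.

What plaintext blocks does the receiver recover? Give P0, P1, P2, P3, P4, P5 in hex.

P0 = 0x0F, P1 = 0x11, P2 = 0xA9, P3 = 0x20, P4 = 0x8C, P5 = 0x81

Only C3 changed, to 0x82. In CTR, a change in C_i flips the same bit in P_i only; the keystream is unaffected. Decrypting the received ciphertext:
P0: T = 0xC8, S = E(K, T) = 0xA5; 0xAA ⊕ 0xA5 = 0x0F.
P1: T = 0xC9, S = E(K, T) = 0xA4; 0xB5 ⊕ 0xA4 = 0x11.
P2: T = 0xCA, S = E(K, T) = 0xA3; 0x0A ⊕ 0xA3 = 0xA9.
P3: T = 0xCB, S = E(K, T) = 0xA2; 0x82 ⊕ 0xA2 = 0x20.
P4: T = 0xCC, S = E(K, T) = 0xA9; 0x25 ⊕ 0xA9 = 0x8C.
P5: T = 0xCD, S = E(K, T) = 0xA8; 0x29 ⊕ 0xA8 = 0x81.
Blocks that differ from the original plaintext: P3.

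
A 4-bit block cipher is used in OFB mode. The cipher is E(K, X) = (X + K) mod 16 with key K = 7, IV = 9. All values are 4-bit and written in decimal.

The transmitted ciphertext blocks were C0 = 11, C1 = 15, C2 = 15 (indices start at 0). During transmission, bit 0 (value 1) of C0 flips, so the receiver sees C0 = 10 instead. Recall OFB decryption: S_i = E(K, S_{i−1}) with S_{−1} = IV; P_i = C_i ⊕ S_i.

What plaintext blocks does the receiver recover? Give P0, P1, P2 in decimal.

Only C0 changed, to 10. In OFB, a change in C_i flips the same bit in P_i only; the keystream is unaffected. Decrypting the received ciphertext:
P0: S = E(K, 9) = 0; 10 ⊕ 0 = 10.
P1: S = E(K, 0) = 7; 15 ⊕ 7 = 8.
P2: S = E(K, 7) = 14; 15 ⊕ 14 = 1.
Blocks that differ from the original plaintext: P0.

P0 = 10, P1 = 8, P2 = 1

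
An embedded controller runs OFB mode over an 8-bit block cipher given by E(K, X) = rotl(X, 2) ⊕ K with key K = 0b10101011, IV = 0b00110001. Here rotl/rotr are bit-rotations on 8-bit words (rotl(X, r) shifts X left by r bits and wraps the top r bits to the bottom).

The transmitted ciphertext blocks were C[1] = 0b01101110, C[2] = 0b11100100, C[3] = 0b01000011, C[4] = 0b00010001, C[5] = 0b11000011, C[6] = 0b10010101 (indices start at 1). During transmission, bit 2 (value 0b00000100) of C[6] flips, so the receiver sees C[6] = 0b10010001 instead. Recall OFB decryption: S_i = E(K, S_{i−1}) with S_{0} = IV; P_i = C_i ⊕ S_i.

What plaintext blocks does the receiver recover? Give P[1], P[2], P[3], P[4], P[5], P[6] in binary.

Only C[6] changed, to 0b10010001. In OFB, a change in C_i flips the same bit in P_i only; the keystream is unaffected. Decrypting the received ciphertext:
P[1]: S = E(K, 0b00110001) = 0b01101111; 0b01101110 ⊕ 0b01101111 = 0b00000001.
P[2]: S = E(K, 0b01101111) = 0b00010110; 0b11100100 ⊕ 0b00010110 = 0b11110010.
P[3]: S = E(K, 0b00010110) = 0b11110011; 0b01000011 ⊕ 0b11110011 = 0b10110000.
P[4]: S = E(K, 0b11110011) = 0b01100100; 0b00010001 ⊕ 0b01100100 = 0b01110101.
P[5]: S = E(K, 0b01100100) = 0b00111010; 0b11000011 ⊕ 0b00111010 = 0b11111001.
P[6]: S = E(K, 0b00111010) = 0b01000011; 0b10010001 ⊕ 0b01000011 = 0b11010010.
Blocks that differ from the original plaintext: P[6].

P[1] = 0b00000001, P[2] = 0b11110010, P[3] = 0b10110000, P[4] = 0b01110101, P[5] = 0b11111001, P[6] = 0b11010010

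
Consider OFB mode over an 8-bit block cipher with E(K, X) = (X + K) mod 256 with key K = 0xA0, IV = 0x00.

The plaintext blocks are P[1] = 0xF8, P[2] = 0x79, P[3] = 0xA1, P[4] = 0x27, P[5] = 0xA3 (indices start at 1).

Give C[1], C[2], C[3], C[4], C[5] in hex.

OFB encryption: S_i = E(K, S_{i−1}) with S_{0} = IV; C_i = P_i ⊕ S_i.
C[1]: S = E(K, 0x00) = 0xA0; 0xF8 ⊕ 0xA0 = 0x58.
C[2]: S = E(K, 0xA0) = 0x40; 0x79 ⊕ 0x40 = 0x39.
C[3]: S = E(K, 0x40) = 0xE0; 0xA1 ⊕ 0xE0 = 0x41.
C[4]: S = E(K, 0xE0) = 0x80; 0x27 ⊕ 0x80 = 0xA7.
C[5]: S = E(K, 0x80) = 0x20; 0xA3 ⊕ 0x20 = 0x83.

C[1] = 0x58, C[2] = 0x39, C[3] = 0x41, C[4] = 0xA7, C[5] = 0x83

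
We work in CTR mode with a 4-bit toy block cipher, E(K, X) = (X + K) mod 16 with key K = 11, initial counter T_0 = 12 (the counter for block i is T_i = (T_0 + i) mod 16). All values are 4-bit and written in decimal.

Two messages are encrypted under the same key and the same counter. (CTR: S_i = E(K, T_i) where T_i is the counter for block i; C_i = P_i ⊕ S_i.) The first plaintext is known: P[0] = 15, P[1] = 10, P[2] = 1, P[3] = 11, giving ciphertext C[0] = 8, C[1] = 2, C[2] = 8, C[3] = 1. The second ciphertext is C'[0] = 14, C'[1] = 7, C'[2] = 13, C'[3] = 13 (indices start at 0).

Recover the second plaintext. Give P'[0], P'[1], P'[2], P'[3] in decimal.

In CTR with a reused counter, both messages share the same keystream S_i, so C_i ⊕ C'_i = P_i ⊕ P'_i and thus P'_i = P_i ⊕ C_i ⊕ C'_i.
P'[0]: 15 ⊕ 8 ⊕ 14 = 9.
P'[1]: 10 ⊕ 2 ⊕ 7 = 15.
P'[2]: 1 ⊕ 8 ⊕ 13 = 4.
P'[3]: 11 ⊕ 1 ⊕ 13 = 7.

P'[0] = 9, P'[1] = 15, P'[2] = 4, P'[3] = 7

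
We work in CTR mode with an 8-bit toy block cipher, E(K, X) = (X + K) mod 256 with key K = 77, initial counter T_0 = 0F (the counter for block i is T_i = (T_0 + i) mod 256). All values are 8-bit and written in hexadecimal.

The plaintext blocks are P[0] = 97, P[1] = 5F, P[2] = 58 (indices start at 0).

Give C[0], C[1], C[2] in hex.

CTR encryption: S_i = E(K, T_i) where T_i is the counter for block i; C_i = P_i ⊕ S_i.
C[0]: T = 0F, S = E(K, T) = 86; 97 ⊕ 86 = 11.
C[1]: T = 10, S = E(K, T) = 87; 5F ⊕ 87 = D8.
C[2]: T = 11, S = E(K, T) = 88; 58 ⊕ 88 = D0.

C[0] = 11, C[1] = D8, C[2] = D0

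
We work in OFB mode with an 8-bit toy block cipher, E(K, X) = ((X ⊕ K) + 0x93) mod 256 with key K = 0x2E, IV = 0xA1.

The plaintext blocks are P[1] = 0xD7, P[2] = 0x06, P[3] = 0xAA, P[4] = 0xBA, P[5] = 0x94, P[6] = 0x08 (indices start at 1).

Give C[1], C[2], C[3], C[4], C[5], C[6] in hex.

OFB encryption: S_i = E(K, S_{i−1}) with S_{0} = IV; C_i = P_i ⊕ S_i.
C[1]: S = E(K, 0xA1) = 0x22; 0xD7 ⊕ 0x22 = 0xF5.
C[2]: S = E(K, 0x22) = 0x9F; 0x06 ⊕ 0x9F = 0x99.
C[3]: S = E(K, 0x9F) = 0x44; 0xAA ⊕ 0x44 = 0xEE.
C[4]: S = E(K, 0x44) = 0xFD; 0xBA ⊕ 0xFD = 0x47.
C[5]: S = E(K, 0xFD) = 0x66; 0x94 ⊕ 0x66 = 0xF2.
C[6]: S = E(K, 0x66) = 0xDB; 0x08 ⊕ 0xDB = 0xD3.

C[1] = 0xF5, C[2] = 0x99, C[3] = 0xEE, C[4] = 0x47, C[5] = 0xF2, C[6] = 0xD3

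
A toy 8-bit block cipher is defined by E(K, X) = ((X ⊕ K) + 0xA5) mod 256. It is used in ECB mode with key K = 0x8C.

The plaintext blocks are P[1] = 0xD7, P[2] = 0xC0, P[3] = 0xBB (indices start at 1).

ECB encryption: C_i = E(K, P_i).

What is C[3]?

C[3] = 0xDC

C[3]: E(K, 0xBB) = 0xDC.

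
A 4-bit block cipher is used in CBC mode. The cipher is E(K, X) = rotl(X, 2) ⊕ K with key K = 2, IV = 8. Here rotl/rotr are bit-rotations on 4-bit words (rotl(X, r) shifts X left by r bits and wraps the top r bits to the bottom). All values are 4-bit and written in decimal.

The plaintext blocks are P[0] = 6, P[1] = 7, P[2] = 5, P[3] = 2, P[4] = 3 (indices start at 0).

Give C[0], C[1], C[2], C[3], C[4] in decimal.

C[0] = 9, C[1] = 9, C[2] = 1, C[3] = 14, C[4] = 5

CBC encryption: C_i = E(K, P_i ⊕ C_{i−1}), with C_{−1} = IV.
C[0]: P[0] ⊕ 8 = 14; E(K, 14) = 9.
C[1]: P[1] ⊕ 9 = 14; E(K, 14) = 9.
C[2]: P[2] ⊕ 9 = 12; E(K, 12) = 1.
C[3]: P[3] ⊕ 1 = 3; E(K, 3) = 14.
C[4]: P[4] ⊕ 14 = 13; E(K, 13) = 5.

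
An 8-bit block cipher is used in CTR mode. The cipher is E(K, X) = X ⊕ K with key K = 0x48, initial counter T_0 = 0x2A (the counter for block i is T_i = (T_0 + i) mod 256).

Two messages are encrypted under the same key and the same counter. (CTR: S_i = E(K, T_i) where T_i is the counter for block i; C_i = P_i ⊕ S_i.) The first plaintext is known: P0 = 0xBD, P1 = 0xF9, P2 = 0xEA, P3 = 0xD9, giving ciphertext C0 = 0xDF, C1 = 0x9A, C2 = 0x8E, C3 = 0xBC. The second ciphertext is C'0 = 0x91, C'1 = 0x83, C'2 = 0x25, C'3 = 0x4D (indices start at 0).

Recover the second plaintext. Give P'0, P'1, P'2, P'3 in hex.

In CTR with a reused counter, both messages share the same keystream S_i, so C_i ⊕ C'_i = P_i ⊕ P'_i and thus P'_i = P_i ⊕ C_i ⊕ C'_i.
P'0: 0xBD ⊕ 0xDF ⊕ 0x91 = 0xF3.
P'1: 0xF9 ⊕ 0x9A ⊕ 0x83 = 0xE0.
P'2: 0xEA ⊕ 0x8E ⊕ 0x25 = 0x41.
P'3: 0xD9 ⊕ 0xBC ⊕ 0x4D = 0x28.

P'0 = 0xF3, P'1 = 0xE0, P'2 = 0x41, P'3 = 0x28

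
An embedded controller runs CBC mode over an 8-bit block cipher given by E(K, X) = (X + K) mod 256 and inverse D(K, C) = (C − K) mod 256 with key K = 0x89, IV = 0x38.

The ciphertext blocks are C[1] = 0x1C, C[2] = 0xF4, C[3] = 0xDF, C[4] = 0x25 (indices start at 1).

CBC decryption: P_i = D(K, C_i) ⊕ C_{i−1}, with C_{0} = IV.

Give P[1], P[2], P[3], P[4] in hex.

P[1]: D(K, 0x1C) = 0x93; 0x93 ⊕ 0x38 = 0xAB.
P[2]: D(K, 0xF4) = 0x6B; 0x6B ⊕ 0x1C = 0x77.
P[3]: D(K, 0xDF) = 0x56; 0x56 ⊕ 0xF4 = 0xA2.
P[4]: D(K, 0x25) = 0x9C; 0x9C ⊕ 0xDF = 0x43.

P[1] = 0xAB, P[2] = 0x77, P[3] = 0xA2, P[4] = 0x43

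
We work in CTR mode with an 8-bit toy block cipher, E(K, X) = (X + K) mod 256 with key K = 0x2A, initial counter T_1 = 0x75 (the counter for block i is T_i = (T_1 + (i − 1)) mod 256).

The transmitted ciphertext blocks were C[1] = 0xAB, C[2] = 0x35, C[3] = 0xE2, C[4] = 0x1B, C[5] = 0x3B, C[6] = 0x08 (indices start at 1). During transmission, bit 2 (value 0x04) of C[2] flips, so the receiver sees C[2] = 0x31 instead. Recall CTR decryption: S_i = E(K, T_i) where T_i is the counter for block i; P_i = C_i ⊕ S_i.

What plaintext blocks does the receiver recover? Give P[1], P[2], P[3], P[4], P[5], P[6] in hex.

P[1] = 0x34, P[2] = 0x91, P[3] = 0x43, P[4] = 0xB9, P[5] = 0x98, P[6] = 0xAC

Only C[2] changed, to 0x31. In CTR, a change in C_i flips the same bit in P_i only; the keystream is unaffected. Decrypting the received ciphertext:
P[1]: T = 0x75, S = E(K, T) = 0x9F; 0xAB ⊕ 0x9F = 0x34.
P[2]: T = 0x76, S = E(K, T) = 0xA0; 0x31 ⊕ 0xA0 = 0x91.
P[3]: T = 0x77, S = E(K, T) = 0xA1; 0xE2 ⊕ 0xA1 = 0x43.
P[4]: T = 0x78, S = E(K, T) = 0xA2; 0x1B ⊕ 0xA2 = 0xB9.
P[5]: T = 0x79, S = E(K, T) = 0xA3; 0x3B ⊕ 0xA3 = 0x98.
P[6]: T = 0x7A, S = E(K, T) = 0xA4; 0x08 ⊕ 0xA4 = 0xAC.
Blocks that differ from the original plaintext: P[2].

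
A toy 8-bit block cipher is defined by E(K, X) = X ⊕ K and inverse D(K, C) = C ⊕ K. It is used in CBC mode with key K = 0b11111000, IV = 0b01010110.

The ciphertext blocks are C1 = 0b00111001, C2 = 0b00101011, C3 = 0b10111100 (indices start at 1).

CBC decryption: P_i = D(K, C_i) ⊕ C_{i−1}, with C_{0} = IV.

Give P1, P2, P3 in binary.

P1: D(K, 0b00111001) = 0b11000001; 0b11000001 ⊕ 0b01010110 = 0b10010111.
P2: D(K, 0b00101011) = 0b11010011; 0b11010011 ⊕ 0b00111001 = 0b11101010.
P3: D(K, 0b10111100) = 0b01000100; 0b01000100 ⊕ 0b00101011 = 0b01101111.

P1 = 0b10010111, P2 = 0b11101010, P3 = 0b01101111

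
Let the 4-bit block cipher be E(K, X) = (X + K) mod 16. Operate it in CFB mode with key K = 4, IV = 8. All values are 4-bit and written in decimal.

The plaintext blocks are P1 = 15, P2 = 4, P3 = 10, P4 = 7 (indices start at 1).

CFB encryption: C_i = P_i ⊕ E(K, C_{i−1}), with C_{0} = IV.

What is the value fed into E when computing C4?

C1: E(K, 8) = 12; 15 ⊕ 12 = 3.
C2: E(K, 3) = 7; 4 ⊕ 7 = 3.
C3: E(K, 3) = 7; 10 ⊕ 7 = 13.
C4: E(K, 13) = 1; 7 ⊕ 1 = 6.
So the input to E for block 4 is 13.

13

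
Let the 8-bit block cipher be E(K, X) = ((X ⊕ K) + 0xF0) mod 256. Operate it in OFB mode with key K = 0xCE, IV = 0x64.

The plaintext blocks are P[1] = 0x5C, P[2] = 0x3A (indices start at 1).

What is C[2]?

OFB encryption: S_i = E(K, S_{i−1}) with S_{0} = IV; C_i = P_i ⊕ S_i.
C[1]: S = E(K, 0x64) = 0x9A; 0x5C ⊕ 0x9A = 0xC6.
C[2]: S = E(K, 0x9A) = 0x44; 0x3A ⊕ 0x44 = 0x7E.

C[2] = 0x7E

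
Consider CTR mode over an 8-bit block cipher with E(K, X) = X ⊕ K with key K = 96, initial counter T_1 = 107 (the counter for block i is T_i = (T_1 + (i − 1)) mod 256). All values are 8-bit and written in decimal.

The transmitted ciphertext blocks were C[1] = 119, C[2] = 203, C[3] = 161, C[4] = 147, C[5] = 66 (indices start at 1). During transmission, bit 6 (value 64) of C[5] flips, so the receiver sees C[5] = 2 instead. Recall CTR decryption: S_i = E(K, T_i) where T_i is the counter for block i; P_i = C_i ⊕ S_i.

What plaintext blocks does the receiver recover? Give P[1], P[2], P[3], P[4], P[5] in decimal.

P[1] = 124, P[2] = 199, P[3] = 172, P[4] = 157, P[5] = 13

Only C[5] changed, to 2. In CTR, a change in C_i flips the same bit in P_i only; the keystream is unaffected. Decrypting the received ciphertext:
P[1]: T = 107, S = E(K, T) = 11; 119 ⊕ 11 = 124.
P[2]: T = 108, S = E(K, T) = 12; 203 ⊕ 12 = 199.
P[3]: T = 109, S = E(K, T) = 13; 161 ⊕ 13 = 172.
P[4]: T = 110, S = E(K, T) = 14; 147 ⊕ 14 = 157.
P[5]: T = 111, S = E(K, T) = 15; 2 ⊕ 15 = 13.
Blocks that differ from the original plaintext: P[5].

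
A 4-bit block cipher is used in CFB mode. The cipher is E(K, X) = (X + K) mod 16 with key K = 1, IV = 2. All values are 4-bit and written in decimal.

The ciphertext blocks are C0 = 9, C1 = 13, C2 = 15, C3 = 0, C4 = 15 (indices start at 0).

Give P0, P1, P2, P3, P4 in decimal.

CFB decryption: P_i = C_i ⊕ E(K, C_{i−1}), with C_{−1} = IV.
P0: E(K, 2) = 3; 9 ⊕ 3 = 10.
P1: E(K, 9) = 10; 13 ⊕ 10 = 7.
P2: E(K, 13) = 14; 15 ⊕ 14 = 1.
P3: E(K, 15) = 0; 0 ⊕ 0 = 0.
P4: E(K, 0) = 1; 15 ⊕ 1 = 14.

P0 = 10, P1 = 7, P2 = 1, P3 = 0, P4 = 14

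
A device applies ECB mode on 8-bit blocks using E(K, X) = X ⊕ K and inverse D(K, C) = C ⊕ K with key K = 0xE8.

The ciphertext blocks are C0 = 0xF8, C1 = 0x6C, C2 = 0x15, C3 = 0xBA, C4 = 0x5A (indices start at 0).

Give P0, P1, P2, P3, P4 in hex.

P0 = 0x10, P1 = 0x84, P2 = 0xFD, P3 = 0x52, P4 = 0xB2

ECB decryption: P_i = D(K, C_i).
P0: D(K, 0xF8) = 0x10.
P1: D(K, 0x6C) = 0x84.
P2: D(K, 0x15) = 0xFD.
P3: D(K, 0xBA) = 0x52.
P4: D(K, 0x5A) = 0xB2.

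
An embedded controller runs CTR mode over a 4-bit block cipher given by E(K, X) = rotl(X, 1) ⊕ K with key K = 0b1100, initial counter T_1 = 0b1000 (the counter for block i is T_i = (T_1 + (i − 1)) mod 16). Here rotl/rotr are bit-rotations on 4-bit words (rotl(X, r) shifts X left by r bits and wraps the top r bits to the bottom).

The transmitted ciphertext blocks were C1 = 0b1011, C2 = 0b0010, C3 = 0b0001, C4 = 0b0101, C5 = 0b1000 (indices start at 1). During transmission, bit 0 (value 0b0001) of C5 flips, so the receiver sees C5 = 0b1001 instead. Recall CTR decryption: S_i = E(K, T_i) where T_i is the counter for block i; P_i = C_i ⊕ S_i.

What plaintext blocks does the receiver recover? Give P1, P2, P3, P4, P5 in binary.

Only C5 changed, to 0b1001. In CTR, a change in C_i flips the same bit in P_i only; the keystream is unaffected. Decrypting the received ciphertext:
P1: T = 0b1000, S = E(K, T) = 0b1101; 0b1011 ⊕ 0b1101 = 0b0110.
P2: T = 0b1001, S = E(K, T) = 0b1111; 0b0010 ⊕ 0b1111 = 0b1101.
P3: T = 0b1010, S = E(K, T) = 0b1001; 0b0001 ⊕ 0b1001 = 0b1000.
P4: T = 0b1011, S = E(K, T) = 0b1011; 0b0101 ⊕ 0b1011 = 0b1110.
P5: T = 0b1100, S = E(K, T) = 0b0101; 0b1001 ⊕ 0b0101 = 0b1100.
Blocks that differ from the original plaintext: P5.

P1 = 0b0110, P2 = 0b1101, P3 = 0b1000, P4 = 0b1110, P5 = 0b1100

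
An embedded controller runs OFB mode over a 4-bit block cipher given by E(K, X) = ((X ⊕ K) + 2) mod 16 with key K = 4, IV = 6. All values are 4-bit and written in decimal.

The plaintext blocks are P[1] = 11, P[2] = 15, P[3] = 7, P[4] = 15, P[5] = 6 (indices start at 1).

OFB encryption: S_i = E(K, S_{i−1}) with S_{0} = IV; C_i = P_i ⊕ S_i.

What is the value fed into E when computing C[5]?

C[1]: S = E(K, 6) = 4; 11 ⊕ 4 = 15.
C[2]: S = E(K, 4) = 2; 15 ⊕ 2 = 13.
C[3]: S = E(K, 2) = 8; 7 ⊕ 8 = 15.
C[4]: S = E(K, 8) = 14; 15 ⊕ 14 = 1.
C[5]: S = E(K, 14) = 12; 6 ⊕ 12 = 10.
So the input to E for block [5] is 14.

14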